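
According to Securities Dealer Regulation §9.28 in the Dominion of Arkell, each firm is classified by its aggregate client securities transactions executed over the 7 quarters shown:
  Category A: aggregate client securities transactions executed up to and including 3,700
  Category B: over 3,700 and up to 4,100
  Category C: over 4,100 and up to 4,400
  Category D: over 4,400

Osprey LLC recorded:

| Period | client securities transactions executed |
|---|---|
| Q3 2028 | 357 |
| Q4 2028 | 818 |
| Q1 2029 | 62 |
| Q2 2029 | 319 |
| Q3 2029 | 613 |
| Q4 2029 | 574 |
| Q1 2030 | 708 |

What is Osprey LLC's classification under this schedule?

Aggregate client securities transactions executed: 357 + 818 + 62 + 319 + 613 + 574 + 708 = 3,451.
3,451 ≤ 3,700, so Category A applies.

Category A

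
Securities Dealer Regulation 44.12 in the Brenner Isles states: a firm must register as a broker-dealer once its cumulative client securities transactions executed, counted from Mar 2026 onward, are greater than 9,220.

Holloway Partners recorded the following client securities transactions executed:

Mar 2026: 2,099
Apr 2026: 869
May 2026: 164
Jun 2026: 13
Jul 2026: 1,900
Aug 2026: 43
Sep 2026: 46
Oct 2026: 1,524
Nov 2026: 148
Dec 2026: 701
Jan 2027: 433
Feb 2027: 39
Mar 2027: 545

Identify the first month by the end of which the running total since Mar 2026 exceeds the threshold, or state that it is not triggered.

Not triggered

Through Mar 2026: 2,099
Through Apr 2026: 2,968
Through May 2026: 3,132
Through Jun 2026: 3,145
Through Jul 2026: 5,045
Through Aug 2026: 5,088
Through Sep 2026: 5,134
Through Oct 2026: 6,658
Through Nov 2026: 6,806
Through Dec 2026: 7,507
Through Jan 2027: 7,940
Through Feb 2027: 7,979
Through Mar 2027: 8,524
Final cumulative total 8,524 ≤ 9,220; the threshold is never exceeded.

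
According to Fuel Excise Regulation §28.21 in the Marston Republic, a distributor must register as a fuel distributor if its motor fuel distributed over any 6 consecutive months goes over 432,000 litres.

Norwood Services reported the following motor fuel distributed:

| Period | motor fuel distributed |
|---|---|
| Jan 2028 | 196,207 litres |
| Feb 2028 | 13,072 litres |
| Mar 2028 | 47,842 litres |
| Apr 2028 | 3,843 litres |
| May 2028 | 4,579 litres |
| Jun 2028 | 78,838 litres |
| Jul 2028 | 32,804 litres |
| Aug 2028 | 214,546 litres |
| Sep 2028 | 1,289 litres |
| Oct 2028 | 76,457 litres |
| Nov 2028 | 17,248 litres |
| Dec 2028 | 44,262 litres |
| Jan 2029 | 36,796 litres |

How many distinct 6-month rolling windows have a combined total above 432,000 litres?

Jan 2028–Jun 2028: 196,207 litres + 13,072 litres + 47,842 litres + 3,843 litres + 4,579 litres + 78,838 litres = 344,381 litres (under)
Feb 2028–Jul 2028: 13,072 litres + 47,842 litres + 3,843 litres + 4,579 litres + 78,838 litres + 32,804 litres = 180,978 litres (under)
Mar 2028–Aug 2028: 47,842 litres + 3,843 litres + 4,579 litres + 78,838 litres + 32,804 litres + 214,546 litres = 382,452 litres (under)
Apr 2028–Sep 2028: 3,843 litres + 4,579 litres + 78,838 litres + 32,804 litres + 214,546 litres + 1,289 litres = 335,899 litres (under)
May 2028–Oct 2028: 4,579 litres + 78,838 litres + 32,804 litres + 214,546 litres + 1,289 litres + 76,457 litres = 408,513 litres (under)
Jun 2028–Nov 2028: 78,838 litres + 32,804 litres + 214,546 litres + 1,289 litres + 76,457 litres + 17,248 litres = 421,182 litres (under)
Jul 2028–Dec 2028: 32,804 litres + 214,546 litres + 1,289 litres + 76,457 litres + 17,248 litres + 44,262 litres = 386,606 litres (under)
Aug 2028–Jan 2029: 214,546 litres + 1,289 litres + 76,457 litres + 17,248 litres + 44,262 litres + 36,796 litres = 390,598 litres (under)
0 windows exceed the threshold.

0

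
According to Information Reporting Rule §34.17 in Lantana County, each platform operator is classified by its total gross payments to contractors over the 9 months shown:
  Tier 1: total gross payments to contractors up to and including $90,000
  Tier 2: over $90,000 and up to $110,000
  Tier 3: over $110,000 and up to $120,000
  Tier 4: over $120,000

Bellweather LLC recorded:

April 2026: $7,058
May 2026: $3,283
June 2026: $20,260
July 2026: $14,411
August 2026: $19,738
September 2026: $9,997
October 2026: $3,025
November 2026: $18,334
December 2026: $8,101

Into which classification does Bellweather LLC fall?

Tier 2

Total gross payments to contractors: $7,058 + $3,283 + $20,260 + $14,411 + $19,738 + $9,997 + $3,025 + $18,334 + $8,101 = $104,207.
$90,000 < $104,207 ≤ $110,000, so Tier 2 applies.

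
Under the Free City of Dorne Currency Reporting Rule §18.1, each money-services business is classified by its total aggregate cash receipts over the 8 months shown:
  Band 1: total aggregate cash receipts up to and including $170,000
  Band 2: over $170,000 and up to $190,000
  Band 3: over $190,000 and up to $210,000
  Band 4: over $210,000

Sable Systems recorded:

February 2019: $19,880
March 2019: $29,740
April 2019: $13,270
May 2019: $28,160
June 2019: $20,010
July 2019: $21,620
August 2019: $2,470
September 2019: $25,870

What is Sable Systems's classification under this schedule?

Total aggregate cash receipts: $19,880 + $29,740 + $13,270 + $28,160 + $20,010 + $21,620 + $2,470 + $25,870 = $161,020.
$161,020 ≤ $170,000, so Band 1 applies.

Band 1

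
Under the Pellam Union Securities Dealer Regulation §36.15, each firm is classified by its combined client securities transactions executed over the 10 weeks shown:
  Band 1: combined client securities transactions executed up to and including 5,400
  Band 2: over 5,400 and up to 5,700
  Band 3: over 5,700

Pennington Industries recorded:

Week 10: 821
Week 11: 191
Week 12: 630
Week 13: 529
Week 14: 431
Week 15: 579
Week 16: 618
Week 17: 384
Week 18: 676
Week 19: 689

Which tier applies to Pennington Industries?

Band 2

Combined client securities transactions executed: 821 + 191 + 630 + 529 + 431 + 579 + 618 + 384 + 676 + 689 = 5,548.
5,400 < 5,548 ≤ 5,700, so Band 2 applies.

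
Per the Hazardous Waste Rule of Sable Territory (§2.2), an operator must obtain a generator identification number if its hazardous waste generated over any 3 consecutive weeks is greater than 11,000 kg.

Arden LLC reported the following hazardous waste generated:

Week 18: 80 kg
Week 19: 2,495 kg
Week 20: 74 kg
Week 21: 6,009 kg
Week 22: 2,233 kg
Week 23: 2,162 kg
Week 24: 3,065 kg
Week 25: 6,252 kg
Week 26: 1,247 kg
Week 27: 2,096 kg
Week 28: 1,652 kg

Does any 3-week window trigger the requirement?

Week 18–Week 20: 80 kg + 2,495 kg + 74 kg = 2,649 kg (under)
Week 19–Week 21: 2,495 kg + 74 kg + 6,009 kg = 8,578 kg (under)
Week 20–Week 22: 74 kg + 6,009 kg + 2,233 kg = 8,316 kg (under)
Week 21–Week 23: 6,009 kg + 2,233 kg + 2,162 kg = 10,404 kg (under)
Week 22–Week 24: 2,233 kg + 2,162 kg + 3,065 kg = 7,460 kg (under)
Week 23–Week 25: 2,162 kg + 3,065 kg + 6,252 kg = 11,479 kg (over)
Week 24–Week 26: 3,065 kg + 6,252 kg + 1,247 kg = 10,564 kg (under)
Week 25–Week 27: 6,252 kg + 1,247 kg + 2,096 kg = 9,595 kg (under)
Week 26–Week 28: 1,247 kg + 2,096 kg + 1,652 kg = 4,995 kg (under)
At least one window exceeds 11,000 kg.

Yes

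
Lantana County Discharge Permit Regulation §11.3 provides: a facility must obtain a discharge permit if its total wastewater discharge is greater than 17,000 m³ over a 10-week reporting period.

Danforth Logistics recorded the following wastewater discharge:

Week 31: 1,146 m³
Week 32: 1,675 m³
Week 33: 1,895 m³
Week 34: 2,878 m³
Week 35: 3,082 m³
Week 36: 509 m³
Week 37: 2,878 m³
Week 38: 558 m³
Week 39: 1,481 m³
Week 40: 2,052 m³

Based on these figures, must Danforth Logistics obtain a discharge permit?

Total wastewater discharge: 1,146 m³ + 1,675 m³ + 1,895 m³ + 2,878 m³ + 3,082 m³ + 509 m³ + 2,878 m³ + 558 m³ + 1,481 m³ + 2,052 m³ = 18,154 m³.
18,154 m³ > 17,000 m³, so the threshold is exceeded.

Yes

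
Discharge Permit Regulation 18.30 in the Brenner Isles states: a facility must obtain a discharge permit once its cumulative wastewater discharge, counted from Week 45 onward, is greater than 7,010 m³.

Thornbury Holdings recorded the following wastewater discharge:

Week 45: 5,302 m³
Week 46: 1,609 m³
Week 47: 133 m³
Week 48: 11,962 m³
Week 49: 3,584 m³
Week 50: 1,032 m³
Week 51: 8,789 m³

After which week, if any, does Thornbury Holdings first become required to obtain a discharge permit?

Through Week 45: 5,302 m³
Through Week 46: 6,911 m³
Through Week 47: 7,044 m³ ← exceeds threshold

Week 47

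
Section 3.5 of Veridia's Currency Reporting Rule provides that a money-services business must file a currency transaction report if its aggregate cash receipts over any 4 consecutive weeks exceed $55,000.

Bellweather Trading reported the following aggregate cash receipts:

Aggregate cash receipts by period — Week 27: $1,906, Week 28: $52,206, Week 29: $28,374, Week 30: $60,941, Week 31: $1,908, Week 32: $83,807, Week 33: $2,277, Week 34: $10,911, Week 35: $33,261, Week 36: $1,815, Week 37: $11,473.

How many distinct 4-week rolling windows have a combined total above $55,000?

7

Week 27–Week 30: $1,906 + $52,206 + $28,374 + $60,941 = $143,427 (over)
Week 28–Week 31: $52,206 + $28,374 + $60,941 + $1,908 = $143,429 (over)
Week 29–Week 32: $28,374 + $60,941 + $1,908 + $83,807 = $175,030 (over)
Week 30–Week 33: $60,941 + $1,908 + $83,807 + $2,277 = $148,933 (over)
Week 31–Week 34: $1,908 + $83,807 + $2,277 + $10,911 = $98,903 (over)
Week 32–Week 35: $83,807 + $2,277 + $10,911 + $33,261 = $130,256 (over)
Week 33–Week 36: $2,277 + $10,911 + $33,261 + $1,815 = $48,264 (under)
Week 34–Week 37: $10,911 + $33,261 + $1,815 + $11,473 = $57,460 (over)
7 windows exceed the threshold.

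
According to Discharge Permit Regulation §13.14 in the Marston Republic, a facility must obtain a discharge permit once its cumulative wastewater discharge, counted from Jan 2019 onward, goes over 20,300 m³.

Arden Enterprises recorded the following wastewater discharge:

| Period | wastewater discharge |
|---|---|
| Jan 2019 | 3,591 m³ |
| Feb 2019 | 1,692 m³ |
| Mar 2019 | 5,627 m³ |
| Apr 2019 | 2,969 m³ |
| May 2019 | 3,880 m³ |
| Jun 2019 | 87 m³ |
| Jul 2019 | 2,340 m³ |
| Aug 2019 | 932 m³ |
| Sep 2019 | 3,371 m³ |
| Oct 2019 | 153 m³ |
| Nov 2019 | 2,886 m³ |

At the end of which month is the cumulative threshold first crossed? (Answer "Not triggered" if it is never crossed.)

Aug 2019

Through Jan 2019: 3,591 m³
Through Feb 2019: 5,283 m³
Through Mar 2019: 10,910 m³
Through Apr 2019: 13,879 m³
Through May 2019: 17,759 m³
Through Jun 2019: 17,846 m³
Through Jul 2019: 20,186 m³
Through Aug 2019: 21,118 m³ ← exceeds threshold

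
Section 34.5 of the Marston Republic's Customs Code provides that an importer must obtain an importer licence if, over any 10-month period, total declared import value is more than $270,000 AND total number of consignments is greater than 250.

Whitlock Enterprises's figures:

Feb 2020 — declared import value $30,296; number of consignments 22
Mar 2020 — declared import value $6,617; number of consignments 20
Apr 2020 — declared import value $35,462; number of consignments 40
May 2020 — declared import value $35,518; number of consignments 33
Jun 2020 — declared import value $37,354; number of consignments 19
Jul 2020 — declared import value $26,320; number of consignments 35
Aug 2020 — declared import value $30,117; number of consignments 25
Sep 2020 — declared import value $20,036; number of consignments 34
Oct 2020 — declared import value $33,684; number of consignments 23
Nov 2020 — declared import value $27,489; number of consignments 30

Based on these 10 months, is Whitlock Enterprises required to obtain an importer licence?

Yes

Total declared import value: $30,296 + $6,617 + $35,462 + $35,518 + $37,354 + $26,320 + $30,117 + $20,036 + $33,684 + $27,489 = $282,893 (> $270,000).
Total number of consignments: 22 + 20 + 40 + 33 + 19 + 35 + 25 + 34 + 23 + 30 = 281 (> 250).
The test is 'and': both thresholds are exceeded.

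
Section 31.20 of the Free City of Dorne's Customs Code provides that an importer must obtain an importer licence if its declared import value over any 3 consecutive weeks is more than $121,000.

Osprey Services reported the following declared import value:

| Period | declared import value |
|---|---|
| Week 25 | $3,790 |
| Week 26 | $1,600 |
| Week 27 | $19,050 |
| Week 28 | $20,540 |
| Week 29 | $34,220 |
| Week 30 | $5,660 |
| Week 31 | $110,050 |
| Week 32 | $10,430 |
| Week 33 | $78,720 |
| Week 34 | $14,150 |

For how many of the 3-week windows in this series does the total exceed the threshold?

Week 25–Week 27: $3,790 + $1,600 + $19,050 = $24,440 (under)
Week 26–Week 28: $1,600 + $19,050 + $20,540 = $41,190 (under)
Week 27–Week 29: $19,050 + $20,540 + $34,220 = $73,810 (under)
Week 28–Week 30: $20,540 + $34,220 + $5,660 = $60,420 (under)
Week 29–Week 31: $34,220 + $5,660 + $110,050 = $149,930 (over)
Week 30–Week 32: $5,660 + $110,050 + $10,430 = $126,140 (over)
Week 31–Week 33: $110,050 + $10,430 + $78,720 = $199,200 (over)
Week 32–Week 34: $10,430 + $78,720 + $14,150 = $103,300 (under)
3 windows exceed the threshold.

3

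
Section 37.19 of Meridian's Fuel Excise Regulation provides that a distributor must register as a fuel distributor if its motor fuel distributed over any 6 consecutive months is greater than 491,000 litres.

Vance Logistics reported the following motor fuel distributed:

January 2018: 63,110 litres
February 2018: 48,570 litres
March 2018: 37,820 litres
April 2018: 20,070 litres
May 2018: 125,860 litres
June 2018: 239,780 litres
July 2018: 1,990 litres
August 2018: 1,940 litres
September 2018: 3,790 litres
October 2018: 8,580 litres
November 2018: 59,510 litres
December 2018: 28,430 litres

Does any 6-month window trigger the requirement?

Yes

January 2018–June 2018: 63,110 litres + 48,570 litres + 37,820 litres + 20,070 litres + 125,860 litres + 239,780 litres = 535,210 litres (over)
February 2018–July 2018: 48,570 litres + 37,820 litres + 20,070 litres + 125,860 litres + 239,780 litres + 1,990 litres = 474,090 litres (under)
March 2018–August 2018: 37,820 litres + 20,070 litres + 125,860 litres + 239,780 litres + 1,990 litres + 1,940 litres = 427,460 litres (under)
April 2018–September 2018: 20,070 litres + 125,860 litres + 239,780 litres + 1,990 litres + 1,940 litres + 3,790 litres = 393,430 litres (under)
May 2018–October 2018: 125,860 litres + 239,780 litres + 1,990 litres + 1,940 litres + 3,790 litres + 8,580 litres = 381,940 litres (under)
June 2018–November 2018: 239,780 litres + 1,990 litres + 1,940 litres + 3,790 litres + 8,580 litres + 59,510 litres = 315,590 litres (under)
July 2018–December 2018: 1,990 litres + 1,940 litres + 3,790 litres + 8,580 litres + 59,510 litres + 28,430 litres = 104,240 litres (under)
At least one window exceeds 491,000 litres.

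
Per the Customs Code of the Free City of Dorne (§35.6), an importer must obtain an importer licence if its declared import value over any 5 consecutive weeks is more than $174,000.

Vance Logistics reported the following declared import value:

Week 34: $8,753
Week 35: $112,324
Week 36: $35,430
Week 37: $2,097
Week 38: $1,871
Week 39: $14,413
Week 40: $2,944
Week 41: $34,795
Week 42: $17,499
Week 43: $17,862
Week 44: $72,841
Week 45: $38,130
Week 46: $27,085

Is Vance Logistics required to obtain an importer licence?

Yes

Week 34–Week 38: $8,753 + $112,324 + $35,430 + $2,097 + $1,871 = $160,475 (under)
Week 35–Week 39: $112,324 + $35,430 + $2,097 + $1,871 + $14,413 = $166,135 (under)
Week 36–Week 40: $35,430 + $2,097 + $1,871 + $14,413 + $2,944 = $56,755 (under)
Week 37–Week 41: $2,097 + $1,871 + $14,413 + $2,944 + $34,795 = $56,120 (under)
Week 38–Week 42: $1,871 + $14,413 + $2,944 + $34,795 + $17,499 = $71,522 (under)
Week 39–Week 43: $14,413 + $2,944 + $34,795 + $17,499 + $17,862 = $87,513 (under)
Week 40–Week 44: $2,944 + $34,795 + $17,499 + $17,862 + $72,841 = $145,941 (under)
Week 41–Week 45: $34,795 + $17,499 + $17,862 + $72,841 + $38,130 = $181,127 (over)
Week 42–Week 46: $17,499 + $17,862 + $72,841 + $38,130 + $27,085 = $173,417 (under)
At least one window exceeds $174,000.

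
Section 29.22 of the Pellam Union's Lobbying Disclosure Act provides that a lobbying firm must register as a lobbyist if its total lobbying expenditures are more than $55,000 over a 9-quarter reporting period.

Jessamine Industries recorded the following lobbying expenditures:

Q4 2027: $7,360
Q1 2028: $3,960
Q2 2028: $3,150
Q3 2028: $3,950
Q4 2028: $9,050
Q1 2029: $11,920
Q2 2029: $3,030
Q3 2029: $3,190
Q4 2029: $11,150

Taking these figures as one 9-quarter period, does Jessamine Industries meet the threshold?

Total lobbying expenditures: $7,360 + $3,960 + $3,150 + $3,950 + $9,050 + $11,920 + $3,030 + $3,190 + $11,150 = $56,760.
$56,760 > $55,000, so the threshold is exceeded.

Yes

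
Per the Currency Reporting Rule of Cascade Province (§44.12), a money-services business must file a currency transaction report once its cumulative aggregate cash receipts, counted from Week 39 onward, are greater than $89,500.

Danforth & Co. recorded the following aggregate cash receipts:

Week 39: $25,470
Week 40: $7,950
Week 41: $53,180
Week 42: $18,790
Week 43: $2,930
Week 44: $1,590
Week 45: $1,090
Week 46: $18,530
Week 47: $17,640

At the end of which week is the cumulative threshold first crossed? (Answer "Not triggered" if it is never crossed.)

Through Week 39: $25,470
Through Week 40: $33,420
Through Week 41: $86,600
Through Week 42: $105,390 ← exceeds threshold

Week 42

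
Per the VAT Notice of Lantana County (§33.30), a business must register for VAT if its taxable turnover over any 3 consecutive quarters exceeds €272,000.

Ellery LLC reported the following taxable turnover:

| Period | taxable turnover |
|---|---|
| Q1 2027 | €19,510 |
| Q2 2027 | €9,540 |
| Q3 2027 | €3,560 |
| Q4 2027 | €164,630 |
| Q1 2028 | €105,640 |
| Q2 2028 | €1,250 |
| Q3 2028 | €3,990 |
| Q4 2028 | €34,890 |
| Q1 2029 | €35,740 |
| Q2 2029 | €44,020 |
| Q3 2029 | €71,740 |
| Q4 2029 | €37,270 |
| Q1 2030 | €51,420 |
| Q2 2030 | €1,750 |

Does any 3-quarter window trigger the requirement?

Yes

Q1 2027–Q3 2027: €19,510 + €9,540 + €3,560 = €32,610 (under)
Q2 2027–Q4 2027: €9,540 + €3,560 + €164,630 = €177,730 (under)
Q3 2027–Q1 2028: €3,560 + €164,630 + €105,640 = €273,830 (over)
Q4 2027–Q2 2028: €164,630 + €105,640 + €1,250 = €271,520 (under)
Q1 2028–Q3 2028: €105,640 + €1,250 + €3,990 = €110,880 (under)
Q2 2028–Q4 2028: €1,250 + €3,990 + €34,890 = €40,130 (under)
Q3 2028–Q1 2029: €3,990 + €34,890 + €35,740 = €74,620 (under)
Q4 2028–Q2 2029: €34,890 + €35,740 + €44,020 = €114,650 (under)
Q1 2029–Q3 2029: €35,740 + €44,020 + €71,740 = €151,500 (under)
Q2 2029–Q4 2029: €44,020 + €71,740 + €37,270 = €153,030 (under)
Q3 2029–Q1 2030: €71,740 + €37,270 + €51,420 = €160,430 (under)
Q4 2029–Q2 2030: €37,270 + €51,420 + €1,750 = €90,440 (under)
At least one window exceeds €272,000.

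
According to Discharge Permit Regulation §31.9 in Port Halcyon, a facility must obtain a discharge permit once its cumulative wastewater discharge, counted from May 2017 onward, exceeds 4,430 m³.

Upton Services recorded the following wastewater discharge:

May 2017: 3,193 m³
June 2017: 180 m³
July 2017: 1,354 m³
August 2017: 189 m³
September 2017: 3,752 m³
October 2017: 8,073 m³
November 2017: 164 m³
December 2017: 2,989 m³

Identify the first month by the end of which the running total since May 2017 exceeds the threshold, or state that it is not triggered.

July 2017

Through May 2017: 3,193 m³
Through June 2017: 3,373 m³
Through July 2017: 4,727 m³ ← exceeds threshold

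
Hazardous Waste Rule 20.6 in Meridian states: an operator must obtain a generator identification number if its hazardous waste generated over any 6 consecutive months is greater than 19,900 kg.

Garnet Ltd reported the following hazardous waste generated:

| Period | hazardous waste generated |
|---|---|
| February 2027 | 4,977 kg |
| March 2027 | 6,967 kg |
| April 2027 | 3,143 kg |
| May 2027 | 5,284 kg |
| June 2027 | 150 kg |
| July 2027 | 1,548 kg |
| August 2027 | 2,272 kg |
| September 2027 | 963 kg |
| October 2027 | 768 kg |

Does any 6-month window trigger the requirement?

Yes

February 2027–July 2027: 4,977 kg + 6,967 kg + 3,143 kg + 5,284 kg + 150 kg + 1,548 kg = 22,069 kg (over)
March 2027–August 2027: 6,967 kg + 3,143 kg + 5,284 kg + 150 kg + 1,548 kg + 2,272 kg = 19,364 kg (under)
April 2027–September 2027: 3,143 kg + 5,284 kg + 150 kg + 1,548 kg + 2,272 kg + 963 kg = 13,360 kg (under)
May 2027–October 2027: 5,284 kg + 150 kg + 1,548 kg + 2,272 kg + 963 kg + 768 kg = 10,985 kg (under)
At least one window exceeds 19,900 kg.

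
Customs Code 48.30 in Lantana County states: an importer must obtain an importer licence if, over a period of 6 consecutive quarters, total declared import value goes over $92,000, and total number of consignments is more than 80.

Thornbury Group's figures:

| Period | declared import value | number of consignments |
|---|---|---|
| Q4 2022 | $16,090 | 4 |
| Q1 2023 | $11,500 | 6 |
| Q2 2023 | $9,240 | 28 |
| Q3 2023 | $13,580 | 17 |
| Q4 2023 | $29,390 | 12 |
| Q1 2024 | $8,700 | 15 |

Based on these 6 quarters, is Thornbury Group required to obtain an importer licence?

No

Total declared import value: $16,090 + $11,500 + $9,240 + $13,580 + $29,390 + $8,700 = $88,500 (≤ $92,000).
Total number of consignments: 4 + 6 + 28 + 17 + 12 + 15 = 82 (> 80).
The test is 'and': the rule requires both, and at least one is not exceeded.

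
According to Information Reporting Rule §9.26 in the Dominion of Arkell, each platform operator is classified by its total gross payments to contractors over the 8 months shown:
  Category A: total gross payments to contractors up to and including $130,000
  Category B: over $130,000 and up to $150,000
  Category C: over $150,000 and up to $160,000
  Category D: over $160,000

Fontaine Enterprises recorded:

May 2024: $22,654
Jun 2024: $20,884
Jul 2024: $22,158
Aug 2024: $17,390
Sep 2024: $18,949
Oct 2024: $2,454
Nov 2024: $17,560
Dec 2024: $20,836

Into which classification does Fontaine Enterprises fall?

Category B

Total gross payments to contractors: $22,654 + $20,884 + $22,158 + $17,390 + $18,949 + $2,454 + $17,560 + $20,836 = $142,885.
$130,000 < $142,885 ≤ $150,000, so Category B applies.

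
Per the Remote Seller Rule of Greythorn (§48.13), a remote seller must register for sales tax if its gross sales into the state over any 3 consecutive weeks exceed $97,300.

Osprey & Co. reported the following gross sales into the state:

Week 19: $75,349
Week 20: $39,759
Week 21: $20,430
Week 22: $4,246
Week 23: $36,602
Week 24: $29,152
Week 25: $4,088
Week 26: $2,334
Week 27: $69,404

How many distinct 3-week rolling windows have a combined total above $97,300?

Week 19–Week 21: $75,349 + $39,759 + $20,430 = $135,538 (over)
Week 20–Week 22: $39,759 + $20,430 + $4,246 = $64,435 (under)
Week 21–Week 23: $20,430 + $4,246 + $36,602 = $61,278 (under)
Week 22–Week 24: $4,246 + $36,602 + $29,152 = $70,000 (under)
Week 23–Week 25: $36,602 + $29,152 + $4,088 = $69,842 (under)
Week 24–Week 26: $29,152 + $4,088 + $2,334 = $35,574 (under)
Week 25–Week 27: $4,088 + $2,334 + $69,404 = $75,826 (under)
1 window exceeds the threshold.

1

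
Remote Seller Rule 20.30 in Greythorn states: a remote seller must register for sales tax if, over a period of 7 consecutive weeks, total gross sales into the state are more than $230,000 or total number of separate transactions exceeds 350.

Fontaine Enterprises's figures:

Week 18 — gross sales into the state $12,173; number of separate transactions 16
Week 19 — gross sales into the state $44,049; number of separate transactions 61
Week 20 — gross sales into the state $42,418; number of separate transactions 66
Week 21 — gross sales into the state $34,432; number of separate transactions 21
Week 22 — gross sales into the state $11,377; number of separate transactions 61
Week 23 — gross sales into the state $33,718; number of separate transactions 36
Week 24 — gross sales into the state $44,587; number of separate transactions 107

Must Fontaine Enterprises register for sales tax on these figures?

Yes

Total gross sales into the state: $12,173 + $44,049 + $42,418 + $34,432 + $11,377 + $33,718 + $44,587 = $222,754 (≤ $230,000).
Total number of separate transactions: 16 + 61 + 66 + 21 + 61 + 36 + 107 = 368 (> 350).
The test is 'or': at least one threshold is exceeded.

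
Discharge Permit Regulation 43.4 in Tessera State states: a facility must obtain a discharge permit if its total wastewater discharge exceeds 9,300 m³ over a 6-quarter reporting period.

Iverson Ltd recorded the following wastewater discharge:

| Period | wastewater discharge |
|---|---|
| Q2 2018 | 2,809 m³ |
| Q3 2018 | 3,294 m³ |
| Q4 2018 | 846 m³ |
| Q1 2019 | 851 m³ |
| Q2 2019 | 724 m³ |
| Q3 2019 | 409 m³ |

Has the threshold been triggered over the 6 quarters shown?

No

Total wastewater discharge: 2,809 m³ + 3,294 m³ + 846 m³ + 851 m³ + 724 m³ + 409 m³ = 8,933 m³.
8,933 m³ ≤ 9,300 m³, so the threshold is not exceeded.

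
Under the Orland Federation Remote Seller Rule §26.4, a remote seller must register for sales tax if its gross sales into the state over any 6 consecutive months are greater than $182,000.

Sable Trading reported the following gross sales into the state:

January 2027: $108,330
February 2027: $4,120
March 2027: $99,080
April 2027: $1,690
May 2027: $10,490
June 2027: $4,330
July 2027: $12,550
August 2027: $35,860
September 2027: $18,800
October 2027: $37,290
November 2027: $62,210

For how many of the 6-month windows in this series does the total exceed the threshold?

1

January 2027–June 2027: $108,330 + $4,120 + $99,080 + $1,690 + $10,490 + $4,330 = $228,040 (over)
February 2027–July 2027: $4,120 + $99,080 + $1,690 + $10,490 + $4,330 + $12,550 = $132,260 (under)
March 2027–August 2027: $99,080 + $1,690 + $10,490 + $4,330 + $12,550 + $35,860 = $164,000 (under)
April 2027–September 2027: $1,690 + $10,490 + $4,330 + $12,550 + $35,860 + $18,800 = $83,720 (under)
May 2027–October 2027: $10,490 + $4,330 + $12,550 + $35,860 + $18,800 + $37,290 = $119,320 (under)
June 2027–November 2027: $4,330 + $12,550 + $35,860 + $18,800 + $37,290 + $62,210 = $171,040 (under)
1 window exceeds the threshold.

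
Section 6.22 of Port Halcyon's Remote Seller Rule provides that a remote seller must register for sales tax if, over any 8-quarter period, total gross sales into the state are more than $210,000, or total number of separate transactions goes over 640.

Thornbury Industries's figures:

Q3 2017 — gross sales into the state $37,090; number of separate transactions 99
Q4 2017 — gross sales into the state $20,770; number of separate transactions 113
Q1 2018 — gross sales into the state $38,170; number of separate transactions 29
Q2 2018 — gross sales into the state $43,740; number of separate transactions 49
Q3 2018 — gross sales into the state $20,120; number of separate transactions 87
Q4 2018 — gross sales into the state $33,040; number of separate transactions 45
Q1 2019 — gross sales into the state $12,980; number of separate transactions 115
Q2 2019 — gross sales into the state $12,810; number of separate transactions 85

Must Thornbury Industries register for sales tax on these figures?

Yes

Total gross sales into the state: $37,090 + $20,770 + $38,170 + $43,740 + $20,120 + $33,040 + $12,980 + $12,810 = $218,720 (> $210,000).
Total number of separate transactions: 99 + 113 + 29 + 49 + 87 + 45 + 115 + 85 = 622 (≤ 640).
The test is 'or': at least one threshold is exceeded.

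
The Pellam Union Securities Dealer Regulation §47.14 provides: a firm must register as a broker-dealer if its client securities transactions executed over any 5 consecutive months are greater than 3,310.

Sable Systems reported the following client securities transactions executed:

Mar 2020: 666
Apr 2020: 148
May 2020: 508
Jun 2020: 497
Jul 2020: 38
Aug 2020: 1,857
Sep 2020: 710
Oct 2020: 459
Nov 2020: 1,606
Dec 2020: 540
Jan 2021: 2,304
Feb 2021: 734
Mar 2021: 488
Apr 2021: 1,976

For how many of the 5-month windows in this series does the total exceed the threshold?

8

Mar 2020–Jul 2020: 666 + 148 + 508 + 497 + 38 = 1,857 (under)
Apr 2020–Aug 2020: 148 + 508 + 497 + 38 + 1,857 = 3,048 (under)
May 2020–Sep 2020: 508 + 497 + 38 + 1,857 + 710 = 3,610 (over)
Jun 2020–Oct 2020: 497 + 38 + 1,857 + 710 + 459 = 3,561 (over)
Jul 2020–Nov 2020: 38 + 1,857 + 710 + 459 + 1,606 = 4,670 (over)
Aug 2020–Dec 2020: 1,857 + 710 + 459 + 1,606 + 540 = 5,172 (over)
Sep 2020–Jan 2021: 710 + 459 + 1,606 + 540 + 2,304 = 5,619 (over)
Oct 2020–Feb 2021: 459 + 1,606 + 540 + 2,304 + 734 = 5,643 (over)
Nov 2020–Mar 2021: 1,606 + 540 + 2,304 + 734 + 488 = 5,672 (over)
Dec 2020–Apr 2021: 540 + 2,304 + 734 + 488 + 1,976 = 6,042 (over)
8 windows exceed the threshold.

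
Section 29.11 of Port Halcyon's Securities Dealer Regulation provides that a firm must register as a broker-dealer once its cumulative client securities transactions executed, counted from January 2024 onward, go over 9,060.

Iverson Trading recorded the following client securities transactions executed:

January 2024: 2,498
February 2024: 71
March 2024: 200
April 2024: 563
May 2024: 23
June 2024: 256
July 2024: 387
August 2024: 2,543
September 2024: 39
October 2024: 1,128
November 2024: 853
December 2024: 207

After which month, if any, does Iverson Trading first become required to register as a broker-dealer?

Not triggered

Through January 2024: 2,498
Through February 2024: 2,569
Through March 2024: 2,769
Through April 2024: 3,332
Through May 2024: 3,355
Through June 2024: 3,611
Through July 2024: 3,998
Through August 2024: 6,541
Through September 2024: 6,580
Through October 2024: 7,708
Through November 2024: 8,561
Through December 2024: 8,768
Final cumulative total 8,768 ≤ 9,060; the threshold is never exceeded.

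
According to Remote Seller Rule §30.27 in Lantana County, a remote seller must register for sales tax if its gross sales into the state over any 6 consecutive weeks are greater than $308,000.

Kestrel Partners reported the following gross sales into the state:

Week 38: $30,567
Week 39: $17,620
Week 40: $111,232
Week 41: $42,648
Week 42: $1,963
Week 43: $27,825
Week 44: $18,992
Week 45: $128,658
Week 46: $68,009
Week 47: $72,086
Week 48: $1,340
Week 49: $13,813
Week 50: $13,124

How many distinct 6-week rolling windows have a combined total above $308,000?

3

Week 38–Week 43: $30,567 + $17,620 + $111,232 + $42,648 + $1,963 + $27,825 = $231,855 (under)
Week 39–Week 44: $17,620 + $111,232 + $42,648 + $1,963 + $27,825 + $18,992 = $220,280 (under)
Week 40–Week 45: $111,232 + $42,648 + $1,963 + $27,825 + $18,992 + $128,658 = $331,318 (over)
Week 41–Week 46: $42,648 + $1,963 + $27,825 + $18,992 + $128,658 + $68,009 = $288,095 (under)
Week 42–Week 47: $1,963 + $27,825 + $18,992 + $128,658 + $68,009 + $72,086 = $317,533 (over)
Week 43–Week 48: $27,825 + $18,992 + $128,658 + $68,009 + $72,086 + $1,340 = $316,910 (over)
Week 44–Week 49: $18,992 + $128,658 + $68,009 + $72,086 + $1,340 + $13,813 = $302,898 (under)
Week 45–Week 50: $128,658 + $68,009 + $72,086 + $1,340 + $13,813 + $13,124 = $297,030 (under)
3 windows exceed the threshold.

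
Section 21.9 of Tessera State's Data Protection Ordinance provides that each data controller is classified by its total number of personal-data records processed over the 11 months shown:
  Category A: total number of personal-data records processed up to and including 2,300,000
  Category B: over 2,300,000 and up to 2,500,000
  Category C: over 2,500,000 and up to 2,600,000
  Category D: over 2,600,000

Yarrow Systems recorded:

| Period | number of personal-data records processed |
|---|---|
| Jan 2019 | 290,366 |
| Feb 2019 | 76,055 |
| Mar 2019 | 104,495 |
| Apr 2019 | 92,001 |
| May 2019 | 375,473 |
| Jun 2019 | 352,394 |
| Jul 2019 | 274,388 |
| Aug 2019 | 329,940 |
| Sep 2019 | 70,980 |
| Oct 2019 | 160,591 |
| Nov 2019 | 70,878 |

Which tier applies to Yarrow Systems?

Total number of personal-data records processed: 290,366 + 76,055 + 104,495 + 92,001 + 375,473 + 352,394 + 274,388 + 329,940 + 70,980 + 160,591 + 70,878 = 2,197,561.
2,197,561 ≤ 2,300,000, so Category A applies.

Category A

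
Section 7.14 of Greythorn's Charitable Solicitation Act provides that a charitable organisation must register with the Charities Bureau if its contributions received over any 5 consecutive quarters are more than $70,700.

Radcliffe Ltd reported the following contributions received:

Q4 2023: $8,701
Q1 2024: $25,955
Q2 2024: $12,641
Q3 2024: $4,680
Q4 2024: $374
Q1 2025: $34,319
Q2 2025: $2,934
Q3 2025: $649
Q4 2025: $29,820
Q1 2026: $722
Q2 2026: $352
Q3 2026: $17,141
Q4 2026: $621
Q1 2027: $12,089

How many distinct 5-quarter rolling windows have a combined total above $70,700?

1

Q4 2023–Q4 2024: $8,701 + $25,955 + $12,641 + $4,680 + $374 = $52,351 (under)
Q1 2024–Q1 2025: $25,955 + $12,641 + $4,680 + $374 + $34,319 = $77,969 (over)
Q2 2024–Q2 2025: $12,641 + $4,680 + $374 + $34,319 + $2,934 = $54,948 (under)
Q3 2024–Q3 2025: $4,680 + $374 + $34,319 + $2,934 + $649 = $42,956 (under)
Q4 2024–Q4 2025: $374 + $34,319 + $2,934 + $649 + $29,820 = $68,096 (under)
Q1 2025–Q1 2026: $34,319 + $2,934 + $649 + $29,820 + $722 = $68,444 (under)
Q2 2025–Q2 2026: $2,934 + $649 + $29,820 + $722 + $352 = $34,477 (under)
Q3 2025–Q3 2026: $649 + $29,820 + $722 + $352 + $17,141 = $48,684 (under)
Q4 2025–Q4 2026: $29,820 + $722 + $352 + $17,141 + $621 = $48,656 (under)
Q1 2026–Q1 2027: $722 + $352 + $17,141 + $621 + $12,089 = $30,925 (under)
1 window exceeds the threshold.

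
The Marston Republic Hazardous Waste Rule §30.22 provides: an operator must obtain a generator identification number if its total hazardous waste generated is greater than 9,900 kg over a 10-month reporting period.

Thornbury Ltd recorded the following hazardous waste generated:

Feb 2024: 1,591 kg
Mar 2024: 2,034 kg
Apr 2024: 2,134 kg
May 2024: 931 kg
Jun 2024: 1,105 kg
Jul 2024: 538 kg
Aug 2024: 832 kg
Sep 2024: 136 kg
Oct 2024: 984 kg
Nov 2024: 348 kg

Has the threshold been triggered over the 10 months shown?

Total hazardous waste generated: 1,591 kg + 2,034 kg + 2,134 kg + 931 kg + 1,105 kg + 538 kg + 832 kg + 136 kg + 984 kg + 348 kg = 10,633 kg.
10,633 kg > 9,900 kg, so the threshold is exceeded.

Yes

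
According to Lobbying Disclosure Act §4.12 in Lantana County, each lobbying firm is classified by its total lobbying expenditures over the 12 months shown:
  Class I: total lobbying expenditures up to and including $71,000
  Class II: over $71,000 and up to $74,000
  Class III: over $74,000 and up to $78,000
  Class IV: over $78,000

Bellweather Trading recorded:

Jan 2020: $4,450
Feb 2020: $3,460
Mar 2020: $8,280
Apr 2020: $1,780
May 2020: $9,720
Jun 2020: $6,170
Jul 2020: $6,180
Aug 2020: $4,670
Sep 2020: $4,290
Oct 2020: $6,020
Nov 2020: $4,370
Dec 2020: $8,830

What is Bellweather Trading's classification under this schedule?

Total lobbying expenditures: $4,450 + $3,460 + $8,280 + $1,780 + $9,720 + $6,170 + $6,180 + $4,670 + $4,290 + $6,020 + $4,370 + $8,830 = $68,220.
$68,220 ≤ $71,000, so Class I applies.

Class I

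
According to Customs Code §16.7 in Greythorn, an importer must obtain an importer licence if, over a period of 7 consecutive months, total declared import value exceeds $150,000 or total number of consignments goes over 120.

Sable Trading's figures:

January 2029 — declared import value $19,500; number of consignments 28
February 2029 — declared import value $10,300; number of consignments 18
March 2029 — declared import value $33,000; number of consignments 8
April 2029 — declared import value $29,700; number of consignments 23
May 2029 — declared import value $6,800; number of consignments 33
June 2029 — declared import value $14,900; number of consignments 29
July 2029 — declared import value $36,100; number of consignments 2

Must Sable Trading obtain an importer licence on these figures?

Yes

Total declared import value: $19,500 + $10,300 + $33,000 + $29,700 + $6,800 + $14,900 + $36,100 = $150,300 (> $150,000).
Total number of consignments: 28 + 18 + 8 + 23 + 33 + 29 + 2 = 141 (> 120).
The test is 'or': at least one threshold is exceeded.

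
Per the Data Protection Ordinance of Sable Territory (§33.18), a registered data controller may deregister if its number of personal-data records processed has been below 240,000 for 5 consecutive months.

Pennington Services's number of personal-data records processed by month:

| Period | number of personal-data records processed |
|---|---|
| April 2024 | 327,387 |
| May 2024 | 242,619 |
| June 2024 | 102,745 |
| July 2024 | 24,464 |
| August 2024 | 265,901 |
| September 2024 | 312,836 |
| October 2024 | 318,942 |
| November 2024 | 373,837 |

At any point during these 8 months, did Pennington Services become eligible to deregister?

Months below 240,000: June 2024, July 2024.
Longest run of consecutive months below the threshold: 2.
2 < 5, so Pennington Services never became eligible.

No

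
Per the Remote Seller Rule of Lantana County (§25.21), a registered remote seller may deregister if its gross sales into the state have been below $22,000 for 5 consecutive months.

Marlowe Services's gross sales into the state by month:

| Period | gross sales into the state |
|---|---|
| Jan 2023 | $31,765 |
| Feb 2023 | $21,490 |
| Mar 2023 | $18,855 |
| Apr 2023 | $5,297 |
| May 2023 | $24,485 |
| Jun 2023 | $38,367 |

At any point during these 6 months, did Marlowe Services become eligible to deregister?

No

Months below $22,000: Feb 2023, Mar 2023, Apr 2023.
Longest run of consecutive months below the threshold: 3.
3 < 5, so Marlowe Services never became eligible.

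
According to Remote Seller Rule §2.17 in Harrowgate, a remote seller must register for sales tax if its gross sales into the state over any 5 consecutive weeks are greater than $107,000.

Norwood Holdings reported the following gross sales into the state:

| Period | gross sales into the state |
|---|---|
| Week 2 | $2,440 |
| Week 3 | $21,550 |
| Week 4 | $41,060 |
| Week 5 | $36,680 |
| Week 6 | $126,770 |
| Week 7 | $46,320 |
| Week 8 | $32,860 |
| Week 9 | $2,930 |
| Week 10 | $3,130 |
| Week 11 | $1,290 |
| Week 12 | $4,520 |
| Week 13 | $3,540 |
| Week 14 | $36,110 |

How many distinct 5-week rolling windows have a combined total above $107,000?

Week 2–Week 6: $2,440 + $21,550 + $41,060 + $36,680 + $126,770 = $228,500 (over)
Week 3–Week 7: $21,550 + $41,060 + $36,680 + $126,770 + $46,320 = $272,380 (over)
Week 4–Week 8: $41,060 + $36,680 + $126,770 + $46,320 + $32,860 = $283,690 (over)
Week 5–Week 9: $36,680 + $126,770 + $46,320 + $32,860 + $2,930 = $245,560 (over)
Week 6–Week 10: $126,770 + $46,320 + $32,860 + $2,930 + $3,130 = $212,010 (over)
Week 7–Week 11: $46,320 + $32,860 + $2,930 + $3,130 + $1,290 = $86,530 (under)
Week 8–Week 12: $32,860 + $2,930 + $3,130 + $1,290 + $4,520 = $44,730 (under)
Week 9–Week 13: $2,930 + $3,130 + $1,290 + $4,520 + $3,540 = $15,410 (under)
Week 10–Week 14: $3,130 + $1,290 + $4,520 + $3,540 + $36,110 = $48,590 (under)
5 windows exceed the threshold.

5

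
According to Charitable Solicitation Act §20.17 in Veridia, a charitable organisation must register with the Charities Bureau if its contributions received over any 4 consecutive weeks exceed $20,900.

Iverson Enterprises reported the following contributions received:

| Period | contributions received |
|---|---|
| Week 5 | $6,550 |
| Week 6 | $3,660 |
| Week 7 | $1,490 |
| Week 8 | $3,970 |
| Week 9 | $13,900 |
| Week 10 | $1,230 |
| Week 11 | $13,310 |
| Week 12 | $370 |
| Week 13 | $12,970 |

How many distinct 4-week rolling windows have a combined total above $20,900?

4

Week 5–Week 8: $6,550 + $3,660 + $1,490 + $3,970 = $15,670 (under)
Week 6–Week 9: $3,660 + $1,490 + $3,970 + $13,900 = $23,020 (over)
Week 7–Week 10: $1,490 + $3,970 + $13,900 + $1,230 = $20,590 (under)
Week 8–Week 11: $3,970 + $13,900 + $1,230 + $13,310 = $32,410 (over)
Week 9–Week 12: $13,900 + $1,230 + $13,310 + $370 = $28,810 (over)
Week 10–Week 13: $1,230 + $13,310 + $370 + $12,970 = $27,880 (over)
4 windows exceed the threshold.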